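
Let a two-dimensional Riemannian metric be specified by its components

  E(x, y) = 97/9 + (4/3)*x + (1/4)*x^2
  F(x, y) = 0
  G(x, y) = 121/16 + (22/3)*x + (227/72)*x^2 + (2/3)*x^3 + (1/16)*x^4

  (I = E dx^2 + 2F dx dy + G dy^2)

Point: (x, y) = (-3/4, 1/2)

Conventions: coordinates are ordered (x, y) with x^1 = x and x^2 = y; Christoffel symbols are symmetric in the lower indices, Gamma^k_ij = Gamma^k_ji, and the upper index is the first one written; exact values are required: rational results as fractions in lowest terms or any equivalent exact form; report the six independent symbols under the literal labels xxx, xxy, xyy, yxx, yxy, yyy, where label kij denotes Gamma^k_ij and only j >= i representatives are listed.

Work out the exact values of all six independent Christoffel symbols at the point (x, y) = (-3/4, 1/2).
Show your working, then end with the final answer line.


E = 5713/576, F = 0, G = 14641/4096 at the point
E_x = 23/24, E_y = 0, F_x = 0, F_y = 0, G_x = 2783/768, G_y = 0
EG - F^2 = 83644033/2359296;  g^inv = (2359296/83644033) * [[14641/4096, 0], [0, 5713/576]]
first-kind symbols [ij,l] = (1/2)(d_i g_jl + d_j g_il - d_l g_ij): [xx,x] = E_x/2 = 23/48, [xx,y] = F_x - E_y/2 = 0, [xy,x] = E_y/2 = 0, [xy,y] = G_x/2 = 2783/1536, [yy,x] = F_y - G_x/2 = -2783/1536, [yy,y] = G_y/2 = 0
Gamma^x_ij = (G*[ij,x] - F*[ij,y])/(EG - F^2), Gamma^y_ij = (E*[ij,y] - F*[ij,x])/(EG - F^2)

Answer: Gamma_xxx = 276/5713, Gamma_xxy = 0, Gamma_xyy = -8349/45704, Gamma_yxx = 0, Gamma_yxy = 184/363, Gamma_yyy = 0


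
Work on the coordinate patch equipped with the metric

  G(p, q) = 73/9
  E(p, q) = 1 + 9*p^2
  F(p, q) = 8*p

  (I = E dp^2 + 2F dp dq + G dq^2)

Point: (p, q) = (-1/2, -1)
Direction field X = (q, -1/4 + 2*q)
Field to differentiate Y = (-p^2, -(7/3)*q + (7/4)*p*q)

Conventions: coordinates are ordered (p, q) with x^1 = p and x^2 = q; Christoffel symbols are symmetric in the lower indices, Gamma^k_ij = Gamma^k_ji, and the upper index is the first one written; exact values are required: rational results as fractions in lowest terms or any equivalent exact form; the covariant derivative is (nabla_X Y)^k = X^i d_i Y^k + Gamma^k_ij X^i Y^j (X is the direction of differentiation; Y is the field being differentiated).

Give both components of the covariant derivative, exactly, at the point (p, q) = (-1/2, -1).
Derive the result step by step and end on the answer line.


E = 13/4, F = -4, G = 73/9 at the point
E_p = -9, E_q = 0, F_p = 8, F_q = 0, G_p = 0, G_q = 0
EG - F^2 = 373/36;  g^inv = (36/373) * [[73/9, 4], [4, 13/4]]
first-kind symbols [ij,l] = (1/2)(d_i g_jl + d_j g_il - d_l g_ij): [pp,p] = E_p/2 = -9/2, [pp,q] = F_p - E_q/2 = 8, [pq,p] = E_q/2 = 0, [pq,q] = G_p/2 = 0, [qq,p] = F_q - G_p/2 = 0, [qq,q] = G_q/2 = 0
Gamma^p_ij = (G*[ij,p] - F*[ij,q])/(EG - F^2), Gamma^q_ij = (E*[ij,q] - F*[ij,p])/(EG - F^2)
Gamma_ppp = -162/373, Gamma_ppq = 0, Gamma_pqq = 0, Gamma_qpp = 288/373, Gamma_qpq = 0, Gamma_qqq = 0
X = (-1, -9/4), Y = (-1/4, 77/24) at the point

Answer: (nabla_X Y)^p = -827/746, (nabla_X Y)^q = 109355/11936


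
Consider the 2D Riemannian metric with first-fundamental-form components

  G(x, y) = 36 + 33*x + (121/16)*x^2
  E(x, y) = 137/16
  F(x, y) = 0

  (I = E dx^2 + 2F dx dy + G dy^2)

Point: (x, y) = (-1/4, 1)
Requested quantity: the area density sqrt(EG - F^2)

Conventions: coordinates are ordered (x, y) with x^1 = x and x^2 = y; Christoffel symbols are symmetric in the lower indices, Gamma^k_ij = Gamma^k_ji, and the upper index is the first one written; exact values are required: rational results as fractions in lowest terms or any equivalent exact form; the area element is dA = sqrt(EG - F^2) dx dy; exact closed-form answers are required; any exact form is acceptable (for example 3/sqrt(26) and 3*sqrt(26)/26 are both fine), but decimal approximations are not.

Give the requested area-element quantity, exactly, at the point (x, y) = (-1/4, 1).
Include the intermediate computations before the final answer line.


E = 137/16, F = 0, G = 7225/256; EG - F^2 = 989825/4096

Answer: sqrt(EG - F^2) = 85*sqrt(137)/64


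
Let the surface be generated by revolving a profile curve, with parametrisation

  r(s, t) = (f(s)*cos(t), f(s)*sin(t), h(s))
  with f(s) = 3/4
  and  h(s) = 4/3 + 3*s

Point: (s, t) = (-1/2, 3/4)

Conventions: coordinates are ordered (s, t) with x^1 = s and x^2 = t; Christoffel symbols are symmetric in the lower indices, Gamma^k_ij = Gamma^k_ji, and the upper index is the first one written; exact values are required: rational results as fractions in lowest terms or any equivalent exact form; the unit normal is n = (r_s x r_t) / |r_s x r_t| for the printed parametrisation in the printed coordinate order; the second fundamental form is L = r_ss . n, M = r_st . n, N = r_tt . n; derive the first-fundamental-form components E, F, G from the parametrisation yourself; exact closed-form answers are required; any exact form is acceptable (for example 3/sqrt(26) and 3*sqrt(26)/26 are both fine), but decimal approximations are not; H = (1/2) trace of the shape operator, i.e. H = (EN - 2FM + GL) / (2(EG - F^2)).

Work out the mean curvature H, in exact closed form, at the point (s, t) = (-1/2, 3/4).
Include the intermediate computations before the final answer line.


f = 3/4, f' = 0, f'' = 0, h' = 3, h'' = 0
E = 9, F = 0, G = 9/16; answer radicand W^2 = 9
unnormalised second-form numerators: l = 0, m = 0, n = 9/4; L = l/sqrt(9), and similarly M = m/sqrt(W^2), N = n/sqrt(W^2)
H = (E*n - 2*F*m + G*l) / (2*(EG - F^2)*sqrt(W^2)); E*n - 2*F*m + G*l = 81/4, EG - F^2 = 81/16, so H = (2)/sqrt(9)

Answer: H = 2/3


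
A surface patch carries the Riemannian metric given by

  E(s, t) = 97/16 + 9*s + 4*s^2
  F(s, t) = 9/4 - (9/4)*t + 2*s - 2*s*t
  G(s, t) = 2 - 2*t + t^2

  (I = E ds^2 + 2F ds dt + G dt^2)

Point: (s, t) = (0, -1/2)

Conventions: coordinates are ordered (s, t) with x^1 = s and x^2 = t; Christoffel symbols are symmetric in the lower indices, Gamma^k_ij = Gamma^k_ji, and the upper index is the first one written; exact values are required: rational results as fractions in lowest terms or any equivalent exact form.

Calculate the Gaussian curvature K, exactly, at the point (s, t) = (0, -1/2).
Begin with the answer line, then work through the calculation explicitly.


Answer: K = -512/17689

E = 97/16, F = 27/8, G = 13/4, EG - F^2 = 133/16 at the point
E_s = 9, E_t = 0, F_s = 3, F_t = -9/4, G_s = 0, G_t = -3
E_tt = 0, F_st = -2, G_ss = 0
The intrinsic route: Brioschi's K = (det M1 - det M2)/(EG - F^2)^2.
M1 = [[-E_tt/2 + F_st - G_ss/2, E_s/2, F_s - E_t/2], [F_t - G_s/2, E, F], [G_t/2, F, G]] = [[-2, 9/2, 3], [-9/4, 97/16, 27/8], [-3/2, 27/8, 13/4]]; det M1 = -2
M2 = [[0, E_t/2, G_s/2], [E_t/2, E, F], [G_s/2, F, G]] = [[0, 0, 0], [0, 97/16, 27/8], [0, 27/8, 13/4]]; det M2 = 0
det M1 - det M2 = -2; K = -2 / (133/16)^2 = -512/17689


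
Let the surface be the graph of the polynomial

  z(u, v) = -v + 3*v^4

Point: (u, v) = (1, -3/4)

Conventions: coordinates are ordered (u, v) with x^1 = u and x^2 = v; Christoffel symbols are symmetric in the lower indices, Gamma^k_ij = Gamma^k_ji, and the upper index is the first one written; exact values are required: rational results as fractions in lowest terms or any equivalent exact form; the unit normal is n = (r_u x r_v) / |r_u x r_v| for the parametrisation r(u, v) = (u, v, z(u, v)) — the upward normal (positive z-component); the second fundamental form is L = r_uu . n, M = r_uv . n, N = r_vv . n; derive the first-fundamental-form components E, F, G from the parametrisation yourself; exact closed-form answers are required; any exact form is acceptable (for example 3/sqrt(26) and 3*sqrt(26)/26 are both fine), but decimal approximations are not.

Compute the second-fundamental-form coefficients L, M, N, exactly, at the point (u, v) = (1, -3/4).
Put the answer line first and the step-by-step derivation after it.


Answer: L = 0, M = 0, N = 324*sqrt(9665)/9665

z_u = 0, z_v = -97/16, z_uu = 0, z_uv = 0, z_vv = 81/4
E = 1, F = 0, G = 9665/256; answer radicand W^2 = 9665/256
unnormalised second-form numerators: l = 0, m = 0, n = 81/4; L = l/sqrt(9665/256), and similarly M = m/sqrt(W^2), N = n/sqrt(W^2)


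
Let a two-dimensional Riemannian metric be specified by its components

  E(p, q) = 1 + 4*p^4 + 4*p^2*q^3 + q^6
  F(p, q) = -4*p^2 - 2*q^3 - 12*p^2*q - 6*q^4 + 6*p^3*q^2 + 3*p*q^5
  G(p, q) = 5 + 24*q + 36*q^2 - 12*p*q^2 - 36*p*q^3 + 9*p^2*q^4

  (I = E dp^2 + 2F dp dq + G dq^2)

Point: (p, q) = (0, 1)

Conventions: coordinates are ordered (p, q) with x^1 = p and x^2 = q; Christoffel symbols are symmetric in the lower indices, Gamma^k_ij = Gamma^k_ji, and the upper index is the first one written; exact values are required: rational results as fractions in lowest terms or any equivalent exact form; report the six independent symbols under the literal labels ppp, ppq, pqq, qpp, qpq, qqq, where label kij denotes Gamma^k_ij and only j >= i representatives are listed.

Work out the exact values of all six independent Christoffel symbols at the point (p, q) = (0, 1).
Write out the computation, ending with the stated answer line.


E = 2, F = -8, G = 65 at the point
E_p = 0, E_q = 6, F_p = 3, F_q = -30, G_p = -48, G_q = 96
EG - F^2 = 66;  g^inv = (1/66) * [[65, 8], [8, 2]]
first-kind symbols [ij,l] = (1/2)(d_i g_jl + d_j g_il - d_l g_ij): [pp,p] = E_p/2 = 0, [pp,q] = F_p - E_q/2 = 0, [pq,p] = E_q/2 = 3, [pq,q] = G_p/2 = -24, [qq,p] = F_q - G_p/2 = -6, [qq,q] = G_q/2 = 48
Gamma^p_ij = (G*[ij,p] - F*[ij,q])/(EG - F^2), Gamma^q_ij = (E*[ij,q] - F*[ij,p])/(EG - F^2)

Answer: Gamma_ppp = 0, Gamma_ppq = 1/22, Gamma_pqq = -1/11, Gamma_qpp = 0, Gamma_qpq = -4/11, Gamma_qqq = 8/11


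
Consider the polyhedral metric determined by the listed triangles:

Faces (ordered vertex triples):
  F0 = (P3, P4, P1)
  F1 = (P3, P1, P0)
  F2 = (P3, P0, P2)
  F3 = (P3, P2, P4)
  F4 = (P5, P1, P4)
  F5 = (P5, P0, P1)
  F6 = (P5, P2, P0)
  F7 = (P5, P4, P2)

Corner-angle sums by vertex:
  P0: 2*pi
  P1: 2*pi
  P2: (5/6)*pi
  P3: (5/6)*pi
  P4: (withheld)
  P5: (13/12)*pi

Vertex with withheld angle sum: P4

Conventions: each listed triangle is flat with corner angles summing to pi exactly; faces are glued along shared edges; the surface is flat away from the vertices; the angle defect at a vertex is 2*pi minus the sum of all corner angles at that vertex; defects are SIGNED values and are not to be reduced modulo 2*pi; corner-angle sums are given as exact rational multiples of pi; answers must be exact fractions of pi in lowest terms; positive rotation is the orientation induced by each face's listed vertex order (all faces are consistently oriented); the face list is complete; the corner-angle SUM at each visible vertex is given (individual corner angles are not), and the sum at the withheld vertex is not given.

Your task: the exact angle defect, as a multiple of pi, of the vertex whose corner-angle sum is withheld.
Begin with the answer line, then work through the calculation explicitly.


Answer: defect(P4) = (3/4)*pi

V = 6, E = 12, F = 8; chi = V - E + F = 2
Gauss-Bonnet: total defect = 2*pi*chi = 4*pi; visible defects sum to (13/4)*pi


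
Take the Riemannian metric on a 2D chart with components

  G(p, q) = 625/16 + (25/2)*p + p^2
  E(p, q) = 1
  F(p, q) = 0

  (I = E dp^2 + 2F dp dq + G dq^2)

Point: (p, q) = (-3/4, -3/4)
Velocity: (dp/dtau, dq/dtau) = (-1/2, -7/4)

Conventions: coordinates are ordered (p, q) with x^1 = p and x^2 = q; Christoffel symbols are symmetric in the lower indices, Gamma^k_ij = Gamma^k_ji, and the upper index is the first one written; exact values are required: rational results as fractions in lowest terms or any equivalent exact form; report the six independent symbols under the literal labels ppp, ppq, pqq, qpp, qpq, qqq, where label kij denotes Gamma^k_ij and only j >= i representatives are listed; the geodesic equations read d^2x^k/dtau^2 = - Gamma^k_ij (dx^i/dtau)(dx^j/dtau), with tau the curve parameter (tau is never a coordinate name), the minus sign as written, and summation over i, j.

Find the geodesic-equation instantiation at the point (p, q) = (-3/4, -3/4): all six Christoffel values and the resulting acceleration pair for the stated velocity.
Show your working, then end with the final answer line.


E = 1, F = 0, G = 121/4 at the point
E_p = 0, E_q = 0, F_p = 0, F_q = 0, G_p = 11, G_q = 0
EG - F^2 = 121/4;  g^inv = (4/121) * [[121/4, 0], [0, 1]]
first-kind symbols [ij,l] = (1/2)(d_i g_jl + d_j g_il - d_l g_ij): [pp,p] = E_p/2 = 0, [pp,q] = F_p - E_q/2 = 0, [pq,p] = E_q/2 = 0, [pq,q] = G_p/2 = 11/2, [qq,p] = F_q - G_p/2 = -11/2, [qq,q] = G_q/2 = 0
Gamma^p_ij = (G*[ij,p] - F*[ij,q])/(EG - F^2), Gamma^q_ij = (E*[ij,q] - F*[ij,p])/(EG - F^2)
Gamma_ppp = 0, Gamma_ppq = 0, Gamma_pqq = -11/2, Gamma_qpp = 0, Gamma_qpq = 2/11, Gamma_qqq = 0
d^2p/dtau^2 = -(Gamma_ppp*(-1/2)^2 + 2*Gamma_ppq*(-1/2)*(-7/4) + Gamma_pqq*(-7/4)^2) = 539/32
d^2q/dtau^2 = -(Gamma_qpp*(-1/2)^2 + 2*Gamma_qpq*(-1/2)*(-7/4) + Gamma_qqq*(-7/4)^2) = -7/22

Answer: Gamma_ppp = 0, Gamma_ppq = 0, Gamma_pqq = -11/2, Gamma_qpp = 0, Gamma_qpq = 2/11, Gamma_qqq = 0; accelerations (d^2p/dtau^2, d^2q/dtau^2) = (539/32, -7/22)


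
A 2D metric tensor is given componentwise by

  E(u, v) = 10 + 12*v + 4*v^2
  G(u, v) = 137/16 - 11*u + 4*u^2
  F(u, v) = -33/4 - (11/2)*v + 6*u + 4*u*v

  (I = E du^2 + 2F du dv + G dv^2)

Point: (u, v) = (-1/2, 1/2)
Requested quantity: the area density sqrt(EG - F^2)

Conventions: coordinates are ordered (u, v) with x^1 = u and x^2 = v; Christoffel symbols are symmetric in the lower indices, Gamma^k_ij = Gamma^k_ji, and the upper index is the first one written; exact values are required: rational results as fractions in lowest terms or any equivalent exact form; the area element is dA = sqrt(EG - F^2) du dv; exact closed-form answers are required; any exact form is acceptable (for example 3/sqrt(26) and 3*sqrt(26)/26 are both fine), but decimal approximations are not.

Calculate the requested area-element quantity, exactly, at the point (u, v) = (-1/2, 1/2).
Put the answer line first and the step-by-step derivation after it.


Answer: sqrt(EG - F^2) = sqrt(497)/4

E = 17, F = -15, G = 241/16; EG - F^2 = 497/16


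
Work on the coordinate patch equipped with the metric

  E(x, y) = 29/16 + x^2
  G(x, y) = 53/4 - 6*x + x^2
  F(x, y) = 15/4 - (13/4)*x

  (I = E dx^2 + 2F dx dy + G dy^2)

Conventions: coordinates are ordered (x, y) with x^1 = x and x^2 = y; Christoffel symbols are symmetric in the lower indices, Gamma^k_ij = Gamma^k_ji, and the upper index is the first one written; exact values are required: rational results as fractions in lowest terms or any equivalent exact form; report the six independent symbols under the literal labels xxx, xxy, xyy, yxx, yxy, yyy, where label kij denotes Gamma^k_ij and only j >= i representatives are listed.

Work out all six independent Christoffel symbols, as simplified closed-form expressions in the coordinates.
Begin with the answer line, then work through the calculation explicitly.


Answer: Gamma_xxx = (64*x^3 - 384*x^2 + 172*x + 780)/(64*x^4 - 384*x^3 + 288*x^2 + 864*x + 637), Gamma_xxy = (208*x^2 - 864*x + 720)/(64*x^4 - 384*x^3 + 288*x^2 + 864*x + 637), Gamma_xyy = (-64*x^3 + 576*x^2 - 2000*x + 2544)/(64*x^4 - 384*x^3 + 288*x^2 + 864*x + 637), Gamma_yxx = (-240*x - 377)/(64*x^4 - 384*x^3 + 288*x^2 + 864*x + 637), Gamma_yxy = (64*x^3 - 192*x^2 + 116*x - 348)/(64*x^4 - 384*x^3 + 288*x^2 + 864*x + 637), Gamma_yyy = (-208*x^2 + 864*x - 720)/(64*x^4 - 384*x^3 + 288*x^2 + 864*x + 637)

E = 29/16 + x^2; F = 15/4 - (13/4)*x; G = 53/4 - 6*x + x^2
Gamma^k_ij = (1/2) g^{kl} (d_i g_jl + d_j g_il - d_l g_ij), with g^inv = (1/(EG-F^2)) [[G, -F], [-F, E]]
first partials: E_x = 2*x, E_y = 0, F_x = -13/4, F_y = 0, G_x = -6 + 2*x, G_y = 0
D = EG - F^2 = 637/64 + (27/2)*x + (9/2)*x^2 - 6*x^3 + x^4
expanded: Gamma^x_xx = (G E_x - 2F F_x + F E_y)/(2D), Gamma^x_xy = (G E_y - F G_x)/(2D), Gamma^x_yy = (2G F_y - G G_x - F G_y)/(2D), Gamma^y_xx = (2E F_x - E E_y - F E_x)/(2D), Gamma^y_xy = (E G_x - F E_y)/(2D), Gamma^y_yy = (E G_y - 2F F_y + F G_x)/(2D); substitute and cancel common factors


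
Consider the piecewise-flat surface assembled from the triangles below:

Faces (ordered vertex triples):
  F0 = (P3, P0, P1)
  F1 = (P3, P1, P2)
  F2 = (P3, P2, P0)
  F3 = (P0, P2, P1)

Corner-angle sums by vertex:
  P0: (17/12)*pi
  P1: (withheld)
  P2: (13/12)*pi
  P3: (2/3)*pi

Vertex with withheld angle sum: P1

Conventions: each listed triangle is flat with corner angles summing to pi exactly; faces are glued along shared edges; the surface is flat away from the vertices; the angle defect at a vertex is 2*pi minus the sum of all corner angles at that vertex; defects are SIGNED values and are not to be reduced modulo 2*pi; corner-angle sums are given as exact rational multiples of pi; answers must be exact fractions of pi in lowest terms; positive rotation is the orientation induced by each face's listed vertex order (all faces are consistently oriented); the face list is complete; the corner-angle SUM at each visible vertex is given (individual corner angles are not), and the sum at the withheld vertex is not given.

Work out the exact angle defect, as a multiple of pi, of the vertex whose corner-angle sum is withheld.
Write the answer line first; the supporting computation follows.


Answer: defect(P1) = (7/6)*pi

V = 4, E = 6, F = 4; chi = V - E + F = 2
Gauss-Bonnet: total defect = 2*pi*chi = 4*pi; visible defects sum to (17/6)*pi


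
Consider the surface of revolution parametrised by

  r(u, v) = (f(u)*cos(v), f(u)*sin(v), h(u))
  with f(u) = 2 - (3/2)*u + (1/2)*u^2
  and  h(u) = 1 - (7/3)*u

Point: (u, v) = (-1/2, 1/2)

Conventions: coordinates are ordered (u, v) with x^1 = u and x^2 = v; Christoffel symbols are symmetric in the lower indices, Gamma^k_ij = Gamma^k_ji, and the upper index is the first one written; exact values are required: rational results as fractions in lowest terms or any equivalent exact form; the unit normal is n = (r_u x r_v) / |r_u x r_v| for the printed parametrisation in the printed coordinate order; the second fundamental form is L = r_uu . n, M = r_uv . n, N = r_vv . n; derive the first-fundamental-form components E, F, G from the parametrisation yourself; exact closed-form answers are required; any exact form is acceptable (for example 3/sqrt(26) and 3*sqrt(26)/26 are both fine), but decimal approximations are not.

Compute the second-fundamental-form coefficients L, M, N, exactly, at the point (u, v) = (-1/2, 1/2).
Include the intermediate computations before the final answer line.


f = 23/8, f' = -2, f'' = 1, h' = -7/3, h'' = 0
E = 85/9, F = 0, G = 529/64; answer radicand W^2 = 85/9
unnormalised second-form numerators: l = 7/3, m = 0, n = -161/24; L = l/sqrt(85/9), and similarly M = m/sqrt(W^2), N = n/sqrt(W^2)

Answer: L = 7*sqrt(85)/85, M = 0, N = -161*sqrt(85)/680


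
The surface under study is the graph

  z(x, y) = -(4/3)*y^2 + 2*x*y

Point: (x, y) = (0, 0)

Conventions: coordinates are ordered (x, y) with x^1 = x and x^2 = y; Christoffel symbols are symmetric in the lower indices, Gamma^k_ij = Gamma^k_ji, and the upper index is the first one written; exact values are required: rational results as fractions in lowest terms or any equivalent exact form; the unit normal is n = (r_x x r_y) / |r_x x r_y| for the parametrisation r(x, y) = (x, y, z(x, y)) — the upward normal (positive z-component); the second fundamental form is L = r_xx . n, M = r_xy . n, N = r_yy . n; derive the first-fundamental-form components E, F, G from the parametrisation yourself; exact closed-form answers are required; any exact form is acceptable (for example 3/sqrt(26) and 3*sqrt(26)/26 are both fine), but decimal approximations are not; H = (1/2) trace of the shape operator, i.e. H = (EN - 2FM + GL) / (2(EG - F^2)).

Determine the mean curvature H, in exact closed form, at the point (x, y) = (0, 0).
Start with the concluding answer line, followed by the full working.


Answer: H = -4/3

z_x = 0, z_y = 0, z_xx = 0, z_xy = 2, z_yy = -8/3
E = 1, F = 0, G = 1; answer radicand W^2 = 1
unnormalised second-form numerators: l = 0, m = 2, n = -8/3; L = l/sqrt(1), and similarly M = m/sqrt(W^2), N = n/sqrt(W^2)
H = (E*n - 2*F*m + G*l) / (2*(EG - F^2)*sqrt(W^2)); E*n - 2*F*m + G*l = -8/3, EG - F^2 = 1, so H = (-4/3)/sqrt(1)


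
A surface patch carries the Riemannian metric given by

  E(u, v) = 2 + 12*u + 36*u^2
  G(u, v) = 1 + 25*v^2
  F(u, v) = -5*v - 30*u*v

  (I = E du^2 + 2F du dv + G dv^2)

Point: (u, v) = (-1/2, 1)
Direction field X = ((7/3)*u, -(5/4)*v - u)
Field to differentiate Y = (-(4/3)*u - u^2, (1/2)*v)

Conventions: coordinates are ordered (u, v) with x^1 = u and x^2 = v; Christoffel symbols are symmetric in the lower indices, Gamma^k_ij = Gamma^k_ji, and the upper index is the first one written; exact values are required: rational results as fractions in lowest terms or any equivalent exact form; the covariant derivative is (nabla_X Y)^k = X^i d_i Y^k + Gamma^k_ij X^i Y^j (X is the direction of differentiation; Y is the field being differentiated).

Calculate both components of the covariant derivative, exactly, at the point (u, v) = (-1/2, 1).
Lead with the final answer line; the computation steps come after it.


Answer: (nabla_X Y)^u = 11/24, (nabla_X Y)^v = -29/144

E = 5, F = 10, G = 26 at the point
E_u = -24, E_v = 0, F_u = -30, F_v = 10, G_u = 0, G_v = 50
EG - F^2 = 30;  g^inv = (1/30) * [[26, -10], [-10, 5]]
first-kind symbols [ij,l] = (1/2)(d_i g_jl + d_j g_il - d_l g_ij): [uu,u] = E_u/2 = -12, [uu,v] = F_u - E_v/2 = -30, [uv,u] = E_v/2 = 0, [uv,v] = G_u/2 = 0, [vv,u] = F_v - G_u/2 = 10, [vv,v] = G_v/2 = 25
Gamma^u_ij = (G*[ij,u] - F*[ij,v])/(EG - F^2), Gamma^v_ij = (E*[ij,v] - F*[ij,u])/(EG - F^2)
Gamma_uuu = -2/5, Gamma_uuv = 0, Gamma_uvv = 1/3, Gamma_vuu = -1, Gamma_vuv = 0, Gamma_vvv = 5/6
X = (-7/6, -3/4), Y = (5/12, 1/2) at the point


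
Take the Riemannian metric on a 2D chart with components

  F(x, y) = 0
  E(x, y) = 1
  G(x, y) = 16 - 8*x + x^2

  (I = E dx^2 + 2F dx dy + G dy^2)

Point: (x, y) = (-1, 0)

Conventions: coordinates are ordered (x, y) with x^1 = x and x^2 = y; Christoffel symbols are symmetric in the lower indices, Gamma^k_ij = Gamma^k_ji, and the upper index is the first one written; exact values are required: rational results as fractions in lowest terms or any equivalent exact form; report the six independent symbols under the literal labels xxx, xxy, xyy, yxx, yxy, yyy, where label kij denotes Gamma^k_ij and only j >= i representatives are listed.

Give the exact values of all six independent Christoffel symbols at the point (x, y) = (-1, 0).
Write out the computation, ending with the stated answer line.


E = 1, F = 0, G = 25 at the point
E_x = 0, E_y = 0, F_x = 0, F_y = 0, G_x = -10, G_y = 0
EG - F^2 = 25;  g^inv = (1/25) * [[25, 0], [0, 1]]
first-kind symbols [ij,l] = (1/2)(d_i g_jl + d_j g_il - d_l g_ij): [xx,x] = E_x/2 = 0, [xx,y] = F_x - E_y/2 = 0, [xy,x] = E_y/2 = 0, [xy,y] = G_x/2 = -5, [yy,x] = F_y - G_x/2 = 5, [yy,y] = G_y/2 = 0
Gamma^x_ij = (G*[ij,x] - F*[ij,y])/(EG - F^2), Gamma^y_ij = (E*[ij,y] - F*[ij,x])/(EG - F^2)

Answer: Gamma_xxx = 0, Gamma_xxy = 0, Gamma_xyy = 5, Gamma_yxx = 0, Gamma_yxy = -1/5, Gamma_yyy = 0


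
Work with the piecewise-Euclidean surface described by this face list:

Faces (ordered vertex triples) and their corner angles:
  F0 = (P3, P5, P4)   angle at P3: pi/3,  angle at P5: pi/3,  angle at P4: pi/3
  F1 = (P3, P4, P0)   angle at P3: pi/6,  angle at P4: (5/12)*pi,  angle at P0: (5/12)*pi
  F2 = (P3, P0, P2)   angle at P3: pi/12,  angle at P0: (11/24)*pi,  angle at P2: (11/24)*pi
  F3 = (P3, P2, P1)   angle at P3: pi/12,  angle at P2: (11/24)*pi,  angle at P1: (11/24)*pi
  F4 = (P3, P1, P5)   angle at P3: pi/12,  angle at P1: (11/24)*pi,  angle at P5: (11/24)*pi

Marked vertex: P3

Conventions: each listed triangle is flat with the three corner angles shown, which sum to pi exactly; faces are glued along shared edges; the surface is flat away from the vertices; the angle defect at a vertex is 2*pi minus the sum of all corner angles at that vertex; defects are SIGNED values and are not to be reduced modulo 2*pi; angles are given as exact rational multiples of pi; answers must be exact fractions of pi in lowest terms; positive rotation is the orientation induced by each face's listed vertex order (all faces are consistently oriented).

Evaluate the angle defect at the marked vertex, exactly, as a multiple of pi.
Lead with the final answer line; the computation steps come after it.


Answer: defect(P3) = (5/4)*pi

Sum of corner angles at P3: (3/4)*pi
defect = 2*pi - (3/4)*pi


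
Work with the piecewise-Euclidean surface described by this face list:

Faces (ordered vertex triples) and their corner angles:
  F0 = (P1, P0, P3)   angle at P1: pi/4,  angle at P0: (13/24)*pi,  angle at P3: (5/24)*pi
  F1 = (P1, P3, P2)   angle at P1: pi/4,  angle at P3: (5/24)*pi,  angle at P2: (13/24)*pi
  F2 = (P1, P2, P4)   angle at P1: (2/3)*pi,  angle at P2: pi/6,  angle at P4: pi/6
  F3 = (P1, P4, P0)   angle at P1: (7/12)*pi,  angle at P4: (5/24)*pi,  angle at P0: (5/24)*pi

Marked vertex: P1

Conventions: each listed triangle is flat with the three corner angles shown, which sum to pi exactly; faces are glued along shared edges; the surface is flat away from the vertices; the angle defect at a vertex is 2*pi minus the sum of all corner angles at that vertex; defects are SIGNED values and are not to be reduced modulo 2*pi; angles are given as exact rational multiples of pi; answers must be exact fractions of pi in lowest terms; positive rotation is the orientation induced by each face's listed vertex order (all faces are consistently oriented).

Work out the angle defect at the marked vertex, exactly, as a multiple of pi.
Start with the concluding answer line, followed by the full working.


Answer: defect(P1) = pi/4

Sum of corner angles at P1: (7/4)*pi
defect = 2*pi - (7/4)*pi


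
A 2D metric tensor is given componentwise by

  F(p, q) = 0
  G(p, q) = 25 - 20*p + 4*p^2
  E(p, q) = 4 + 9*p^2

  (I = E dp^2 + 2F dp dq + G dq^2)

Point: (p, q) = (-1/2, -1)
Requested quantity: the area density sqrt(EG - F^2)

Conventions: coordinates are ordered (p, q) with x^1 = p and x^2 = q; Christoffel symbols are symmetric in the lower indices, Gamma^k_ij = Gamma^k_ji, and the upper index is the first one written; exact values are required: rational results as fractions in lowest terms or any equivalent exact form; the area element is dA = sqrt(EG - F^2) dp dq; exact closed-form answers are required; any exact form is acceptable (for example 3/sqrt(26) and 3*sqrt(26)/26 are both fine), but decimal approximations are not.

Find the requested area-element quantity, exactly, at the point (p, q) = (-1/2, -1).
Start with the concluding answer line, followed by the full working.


Answer: sqrt(EG - F^2) = 15

E = 25/4, F = 0, G = 36; EG - F^2 = 225


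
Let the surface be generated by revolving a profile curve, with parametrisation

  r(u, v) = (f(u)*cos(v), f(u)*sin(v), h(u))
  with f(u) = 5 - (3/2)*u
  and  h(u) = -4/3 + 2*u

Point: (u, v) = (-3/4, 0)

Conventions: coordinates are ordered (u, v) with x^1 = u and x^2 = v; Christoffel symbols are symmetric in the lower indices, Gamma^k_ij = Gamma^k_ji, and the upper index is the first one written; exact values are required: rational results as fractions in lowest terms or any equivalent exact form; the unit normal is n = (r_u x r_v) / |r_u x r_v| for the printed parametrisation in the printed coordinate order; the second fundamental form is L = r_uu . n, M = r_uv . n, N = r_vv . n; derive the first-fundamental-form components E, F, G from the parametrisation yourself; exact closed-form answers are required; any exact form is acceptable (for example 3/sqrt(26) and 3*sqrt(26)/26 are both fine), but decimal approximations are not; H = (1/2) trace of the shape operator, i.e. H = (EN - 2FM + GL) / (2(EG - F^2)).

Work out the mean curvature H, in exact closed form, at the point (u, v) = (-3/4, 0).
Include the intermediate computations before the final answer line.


f = 49/8, f' = -3/2, f'' = 0, h' = 2, h'' = 0
E = 25/4, F = 0, G = 2401/64; answer radicand W^2 = 25/4
unnormalised second-form numerators: l = 0, m = 0, n = 49/4; L = l/sqrt(25/4), and similarly M = m/sqrt(W^2), N = n/sqrt(W^2)
H = (E*n - 2*F*m + G*l) / (2*(EG - F^2)*sqrt(W^2)); E*n - 2*F*m + G*l = 1225/16, EG - F^2 = 60025/256, so H = (8/49)/sqrt(25/4)

Answer: H = 16/245


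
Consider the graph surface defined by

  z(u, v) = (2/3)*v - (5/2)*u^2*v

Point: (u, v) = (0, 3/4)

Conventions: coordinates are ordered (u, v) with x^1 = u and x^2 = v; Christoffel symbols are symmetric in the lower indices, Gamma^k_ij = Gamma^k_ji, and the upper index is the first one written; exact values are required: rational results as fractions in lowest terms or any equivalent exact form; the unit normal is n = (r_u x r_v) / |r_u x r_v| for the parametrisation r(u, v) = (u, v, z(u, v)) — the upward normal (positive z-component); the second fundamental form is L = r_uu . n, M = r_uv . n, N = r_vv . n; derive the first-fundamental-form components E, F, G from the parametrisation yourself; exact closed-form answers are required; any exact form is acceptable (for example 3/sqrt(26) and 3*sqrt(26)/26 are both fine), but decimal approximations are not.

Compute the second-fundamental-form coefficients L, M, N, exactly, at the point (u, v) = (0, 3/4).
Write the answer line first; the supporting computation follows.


Answer: L = -45*sqrt(13)/52, M = 0, N = 0

z_u = 0, z_v = 2/3, z_uu = -15/4, z_uv = 0, z_vv = 0
E = 1, F = 0, G = 13/9; answer radicand W^2 = 13/9
unnormalised second-form numerators: l = -15/4, m = 0, n = 0; L = l/sqrt(13/9), and similarly M = m/sqrt(W^2), N = n/sqrt(W^2)


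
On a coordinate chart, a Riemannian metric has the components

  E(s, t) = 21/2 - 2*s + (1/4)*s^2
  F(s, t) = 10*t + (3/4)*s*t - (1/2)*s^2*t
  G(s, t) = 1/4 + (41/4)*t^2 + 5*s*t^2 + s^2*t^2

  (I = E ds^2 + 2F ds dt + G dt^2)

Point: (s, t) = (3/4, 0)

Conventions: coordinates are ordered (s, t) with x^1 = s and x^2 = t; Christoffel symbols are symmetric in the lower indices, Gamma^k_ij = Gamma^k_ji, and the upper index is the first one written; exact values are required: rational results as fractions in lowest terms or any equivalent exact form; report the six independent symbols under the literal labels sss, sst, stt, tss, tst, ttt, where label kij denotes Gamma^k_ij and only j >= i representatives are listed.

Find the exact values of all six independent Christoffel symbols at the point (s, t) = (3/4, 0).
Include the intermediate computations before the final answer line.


E = 585/64, F = 0, G = 1/4 at the point
E_s = -13/8, E_t = 0, F_s = 0, F_t = 329/32, G_s = 0, G_t = 0
EG - F^2 = 585/256;  g^inv = (256/585) * [[1/4, 0], [0, 585/64]]
first-kind symbols [ij,l] = (1/2)(d_i g_jl + d_j g_il - d_l g_ij): [ss,s] = E_s/2 = -13/16, [ss,t] = F_s - E_t/2 = 0, [st,s] = E_t/2 = 0, [st,t] = G_s/2 = 0, [tt,s] = F_t - G_s/2 = 329/32, [tt,t] = G_t/2 = 0
Gamma^s_ij = (G*[ij,s] - F*[ij,t])/(EG - F^2), Gamma^t_ij = (E*[ij,t] - F*[ij,s])/(EG - F^2)

Answer: Gamma_sss = -4/45, Gamma_sst = 0, Gamma_stt = 658/585, Gamma_tss = 0, Gamma_tst = 0, Gamma_ttt = 0


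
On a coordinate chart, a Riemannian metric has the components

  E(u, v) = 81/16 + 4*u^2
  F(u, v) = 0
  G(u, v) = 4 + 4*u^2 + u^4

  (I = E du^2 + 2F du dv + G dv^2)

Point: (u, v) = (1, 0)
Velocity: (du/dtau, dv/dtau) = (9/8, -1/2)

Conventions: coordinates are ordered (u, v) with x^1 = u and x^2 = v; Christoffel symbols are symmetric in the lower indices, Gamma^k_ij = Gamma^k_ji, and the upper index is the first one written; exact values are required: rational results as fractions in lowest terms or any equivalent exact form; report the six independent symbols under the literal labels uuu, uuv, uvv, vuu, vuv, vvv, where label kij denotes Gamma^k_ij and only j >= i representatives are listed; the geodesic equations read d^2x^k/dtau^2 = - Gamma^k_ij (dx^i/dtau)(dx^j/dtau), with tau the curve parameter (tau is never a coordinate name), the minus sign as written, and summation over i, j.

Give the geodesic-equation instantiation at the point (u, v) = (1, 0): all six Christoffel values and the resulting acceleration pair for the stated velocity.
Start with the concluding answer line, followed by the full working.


Answer: Gamma_uuu = 64/145, Gamma_uuv = 0, Gamma_uvv = -96/145, Gamma_vuu = 0, Gamma_vuv = 2/3, Gamma_vvv = 0; accelerations (d^2u/dtau^2, d^2v/dtau^2) = (-57/145, 3/4)

E = 145/16, F = 0, G = 9 at the point
E_u = 8, E_v = 0, F_u = 0, F_v = 0, G_u = 12, G_v = 0
EG - F^2 = 1305/16;  g^inv = (16/1305) * [[9, 0], [0, 145/16]]
first-kind symbols [ij,l] = (1/2)(d_i g_jl + d_j g_il - d_l g_ij): [uu,u] = E_u/2 = 4, [uu,v] = F_u - E_v/2 = 0, [uv,u] = E_v/2 = 0, [uv,v] = G_u/2 = 6, [vv,u] = F_v - G_u/2 = -6, [vv,v] = G_v/2 = 0
Gamma^u_ij = (G*[ij,u] - F*[ij,v])/(EG - F^2), Gamma^v_ij = (E*[ij,v] - F*[ij,u])/(EG - F^2)
Gamma_uuu = 64/145, Gamma_uuv = 0, Gamma_uvv = -96/145, Gamma_vuu = 0, Gamma_vuv = 2/3, Gamma_vvv = 0
d^2u/dtau^2 = -(Gamma_uuu*(9/8)^2 + 2*Gamma_uuv*(9/8)*(-1/2) + Gamma_uvv*(-1/2)^2) = -57/145
d^2v/dtau^2 = -(Gamma_vuu*(9/8)^2 + 2*Gamma_vuv*(9/8)*(-1/2) + Gamma_vvv*(-1/2)^2) = 3/4


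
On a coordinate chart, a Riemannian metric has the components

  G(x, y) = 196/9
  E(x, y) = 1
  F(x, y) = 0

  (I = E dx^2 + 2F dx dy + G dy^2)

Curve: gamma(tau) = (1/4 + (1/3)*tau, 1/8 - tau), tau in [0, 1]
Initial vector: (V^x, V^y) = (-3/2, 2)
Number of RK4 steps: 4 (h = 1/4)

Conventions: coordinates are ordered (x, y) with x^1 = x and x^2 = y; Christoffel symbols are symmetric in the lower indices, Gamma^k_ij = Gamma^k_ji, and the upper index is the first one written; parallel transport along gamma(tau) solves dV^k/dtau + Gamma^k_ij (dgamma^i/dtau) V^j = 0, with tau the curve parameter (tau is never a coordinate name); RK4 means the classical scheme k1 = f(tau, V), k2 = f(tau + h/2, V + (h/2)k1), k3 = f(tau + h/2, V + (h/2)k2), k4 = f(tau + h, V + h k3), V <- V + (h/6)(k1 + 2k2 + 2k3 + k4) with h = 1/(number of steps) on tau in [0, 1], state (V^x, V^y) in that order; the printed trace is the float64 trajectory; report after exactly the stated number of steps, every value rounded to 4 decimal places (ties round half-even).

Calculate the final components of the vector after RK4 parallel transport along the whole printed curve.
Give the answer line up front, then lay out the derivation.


Answer: V^x = -1.5000, V^y = 2.0000

gamma'(tau) = (1/3, -1); f(tau, V)^k = -Gamma^k_ij(gamma(tau)) gamma'^i(tau) V^j; h = 1/4; intermediate values shown to 6 dp
curve data and Christoffel symbols at the stage parameters:
  tau = 0.000000: gamma = (0.250000, 0.125000), gamma' = (0.333333, -1.000000); Gamma_xxx = 0.000000, Gamma_xxy = 0.000000, Gamma_xyy = 0.000000, Gamma_yxx = 0.000000, Gamma_yxy = 0.000000, Gamma_yyy = 0.000000
  tau = 0.125000: gamma = (0.291667, 0.000000), gamma' = (0.333333, -1.000000); Gamma_xxx = 0.000000, Gamma_xxy = 0.000000, Gamma_xyy = 0.000000, Gamma_yxx = 0.000000, Gamma_yxy = 0.000000, Gamma_yyy = 0.000000
  tau = 0.250000: gamma = (0.333333, -0.125000), gamma' = (0.333333, -1.000000); Gamma_xxx = 0.000000, Gamma_xxy = 0.000000, Gamma_xyy = 0.000000, Gamma_yxx = 0.000000, Gamma_yxy = 0.000000, Gamma_yyy = 0.000000
  tau = 0.375000: gamma = (0.375000, -0.250000), gamma' = (0.333333, -1.000000); Gamma_xxx = 0.000000, Gamma_xxy = 0.000000, Gamma_xyy = 0.000000, Gamma_yxx = 0.000000, Gamma_yxy = 0.000000, Gamma_yyy = 0.000000
  tau = 0.500000: gamma = (0.416667, -0.375000), gamma' = (0.333333, -1.000000); Gamma_xxx = 0.000000, Gamma_xxy = 0.000000, Gamma_xyy = 0.000000, Gamma_yxx = 0.000000, Gamma_yxy = 0.000000, Gamma_yyy = 0.000000
  tau = 0.625000: gamma = (0.458333, -0.500000), gamma' = (0.333333, -1.000000); Gamma_xxx = 0.000000, Gamma_xxy = 0.000000, Gamma_xyy = 0.000000, Gamma_yxx = 0.000000, Gamma_yxy = 0.000000, Gamma_yyy = 0.000000
  tau = 0.750000: gamma = (0.500000, -0.625000), gamma' = (0.333333, -1.000000); Gamma_xxx = 0.000000, Gamma_xxy = 0.000000, Gamma_xyy = 0.000000, Gamma_yxx = 0.000000, Gamma_yxy = 0.000000, Gamma_yyy = 0.000000
  tau = 0.875000: gamma = (0.541667, -0.750000), gamma' = (0.333333, -1.000000); Gamma_xxx = 0.000000, Gamma_xxy = 0.000000, Gamma_xyy = 0.000000, Gamma_yxx = 0.000000, Gamma_yxy = 0.000000, Gamma_yyy = 0.000000
  tau = 1.000000: gamma = (0.583333, -0.875000), gamma' = (0.333333, -1.000000); Gamma_xxx = 0.000000, Gamma_xxy = 0.000000, Gamma_xyy = 0.000000, Gamma_yxx = 0.000000, Gamma_yxy = 0.000000, Gamma_yyy = 0.000000
step 0: V^x = -1.5000, V^y = 2.0000
step 1: k1 = (0.000000, 0.000000), k2 = (0.000000, 0.000000), k3 = (0.000000, 0.000000), k4 = (0.000000, 0.000000); V <- V + (h/6)(k1 + 2k2 + 2k3 + k4): V^x = -1.5000, V^y = 2.0000
step 2: k1 = (0.000000, 0.000000), k2 = (0.000000, 0.000000), k3 = (0.000000, 0.000000), k4 = (0.000000, 0.000000); V <- V + (h/6)(k1 + 2k2 + 2k3 + k4): V^x = -1.5000, V^y = 2.0000
step 3: k1 = (0.000000, 0.000000), k2 = (0.000000, 0.000000), k3 = (0.000000, 0.000000), k4 = (0.000000, 0.000000); V <- V + (h/6)(k1 + 2k2 + 2k3 + k4): V^x = -1.5000, V^y = 2.0000
step 4: k1 = (0.000000, 0.000000), k2 = (0.000000, 0.000000), k3 = (0.000000, 0.000000), k4 = (0.000000, 0.000000); V <- V + (h/6)(k1 + 2k2 + 2k3 + k4): V^x = -1.5000, V^y = 2.0000


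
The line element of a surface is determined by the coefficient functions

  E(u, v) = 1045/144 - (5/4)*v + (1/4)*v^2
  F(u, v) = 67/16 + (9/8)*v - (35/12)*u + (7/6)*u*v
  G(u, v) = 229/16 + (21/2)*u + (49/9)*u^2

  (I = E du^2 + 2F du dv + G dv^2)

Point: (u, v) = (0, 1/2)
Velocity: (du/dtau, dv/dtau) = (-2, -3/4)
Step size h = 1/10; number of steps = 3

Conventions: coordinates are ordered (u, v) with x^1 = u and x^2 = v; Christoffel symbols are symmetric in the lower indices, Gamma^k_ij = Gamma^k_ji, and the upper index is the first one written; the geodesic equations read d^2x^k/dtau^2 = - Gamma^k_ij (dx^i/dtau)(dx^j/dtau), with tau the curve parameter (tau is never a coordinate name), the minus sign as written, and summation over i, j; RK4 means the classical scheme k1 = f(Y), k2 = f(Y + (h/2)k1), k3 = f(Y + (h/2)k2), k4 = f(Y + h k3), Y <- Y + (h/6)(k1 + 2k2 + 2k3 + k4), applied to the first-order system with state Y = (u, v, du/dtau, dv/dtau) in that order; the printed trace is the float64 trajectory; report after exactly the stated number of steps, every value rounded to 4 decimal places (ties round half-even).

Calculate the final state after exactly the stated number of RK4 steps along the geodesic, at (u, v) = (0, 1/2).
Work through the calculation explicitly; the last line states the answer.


f(Y) = (du/dtau, dv/dtau, -Gamma^u_ij Y'^i Y'^j, -Gamma^v_ij Y'^i Y'^j) with the Gammas evaluated at the stage position; h = 0.100000; intermediate values shown to 6 dp
step 0: u = 0.0000, v = 0.5000, du/dtau = -2.0000, dv/dtau = -0.7500
step 1:
  k1: at (u, v) = (0.000000, 0.500000), (du/dtau, dv/dtau) = (-2.000000, -0.750000); Gamma_uuu = 0.118882, Gamma_uuv = -0.438130, Gamma_uvv = -0.805975, Gamma_vuu = -0.167548, Gamma_vuv = 0.512218, Gamma_vvv = 0.267485; k1 = (-2.000000, -0.750000, 1.292220, -1.016923)
  k2: at (u, v) = (-0.100000, 0.462500), (du/dtau, dv/dtau) = (-1.935389, -0.800846); Gamma_uuu = 0.141678, Gamma_uuv = -0.460995, Gamma_uvv = -0.755202, Gamma_vuu = -0.192866, Gamma_vuv = 0.524551, Gamma_vvv = 0.280460; k2 = (-1.935389, -0.800846, 1.382699, -1.083505)
  k3: at (u, v) = (-0.096769, 0.459958), (du/dtau, dv/dtau) = (-1.930865, -0.804175); Gamma_uuu = 0.140825, Gamma_uuv = -0.459551, Gamma_uvv = -0.755806, Gamma_vuu = -0.192176, Gamma_vuv = 0.523784, Gamma_vvv = 0.279463; k3 = (-1.930865, -0.804175, 1.390888, -1.090865)
  k4: at (u, v) = (-0.193087, 0.419582), (du/dtau, dv/dtau) = (-1.860911, -0.859086); Gamma_uuu = 0.167670, Gamma_uuv = -0.480517, Gamma_uvv = -0.706336, Gamma_vuu = -0.221563, Gamma_vuv = 0.533543, Gamma_vvv = 0.290054; k4 = (-1.860911, -0.859086, 1.477044, -1.152732)
  Y <- Y + (h/6)(k1 + 2k2 + 2k3 + k4): u = -0.1932, v = 0.4197, du/dtau = -1.8614, dv/dtau = -0.8586
step 2:
  k1: at (u, v) = (-0.193224, 0.419681), (du/dtau, dv/dtau) = (-1.861393, -0.858640); Gamma_uuu = 0.167715, Gamma_uuv = -0.480576, Gamma_uvv = -0.706307, Gamma_vuu = -0.221600, Gamma_vuv = 0.533573, Gamma_vvv = 0.290093; k1 = (-1.861393, -0.858640, 1.475816, -1.151664)
  k2: at (u, v) = (-0.286293, 0.376749), (du/dtau, dv/dtau) = (-1.787602, -0.916223); Gamma_uuu = 0.199670, Gamma_uuv = -0.498973, Gamma_uvv = -0.657240, Gamma_vuu = -0.255998, Gamma_vuv = 0.539970, Gamma_vvv = 0.297538; k2 = (-1.787602, -0.916223, 1.548159, -1.200497)
  k3: at (u, v) = (-0.282604, 0.373870), (du/dtau, dv/dtau) = (-1.783985, -0.918665); Gamma_uuu = 0.198197, Gamma_uuv = -0.497361, Gamma_uvv = -0.657990, Gamma_vuu = -0.254771, Gamma_vuv = 0.539213, Gamma_vvv = 0.296548; k3 = (-1.783985, -0.918665, 1.554760, -1.206851)
  k4: at (u, v) = (-0.371622, 0.327815), (du/dtau, dv/dtau) = (-1.705917, -0.979325); Gamma_uuu = 0.235422, Gamma_uuv = -0.511859, Gamma_uvv = -0.608572, Gamma_vuu = -0.294341, Gamma_vuv = 0.541190, Gamma_vvv = 0.299755; k4 = (-1.705917, -0.979325, 1.608826, -1.239187)
  Y <- Y + (h/6)(k1 + 2k2 + 2k3 + k4): u = -0.3717, v = 0.3279, du/dtau = -1.7066, dv/dtau = -0.9787
step 3:
  k1: at (u, v) = (-0.371732, 0.327886), (du/dtau, dv/dtau) = (-1.706551, -0.978732); Gamma_uuu = 0.235476, Gamma_uuv = -0.511902, Gamma_uvv = -0.608543, Gamma_vuu = -0.294387, Gamma_vuv = 0.541207, Gamma_vvv = 0.299777; k1 = (-1.706551, -0.978732, 1.607168, -1.237722)
  k2: at (u, v) = (-0.457059, 0.278949), (du/dtau, dv/dtau) = (-1.626193, -1.040618); Gamma_uuu = 0.279214, Gamma_uuv = -0.521372, Gamma_uvv = -0.557425, Gamma_vuu = -0.340209, Gamma_vuv = 0.537607, Gamma_vvv = 0.297569; k2 = (-1.626193, -1.040618, 1.629824, -1.242075)
  k3: at (u, v) = (-0.453041, 0.275855), (du/dtau, dv/dtau) = (-1.625060, -1.040836); Gamma_uuu = 0.276795, Gamma_uuv = -0.519905, Gamma_uvv = -0.558566, Gamma_vuu = -0.338158, Gamma_vuv = 0.537155, Gamma_vvv = 0.296914; k3 = (-1.625060, -1.040836, 1.632905, -1.245755)
  k4: at (u, v) = (-0.534238, 0.223802), (du/dtau, dv/dtau) = (-1.543261, -1.103308); Gamma_uuu = 0.327014, Gamma_uuv = -0.523115, Gamma_uvv = -0.504834, Gamma_vuu = -0.390191, Gamma_vuv = 0.527037, Gamma_vvv = 0.288323; k4 = (-1.543261, -1.103308, 1.617100, -1.216435)
  Y <- Y + (h/6)(k1 + 2k2 + 2k3 + k4): u = -0.5343, v = 0.2238, du/dtau = -1.5441, dv/dtau = -1.1026

Answer: u = -0.5343, v = 0.2238, du/dtau = -1.5441, dv/dtau = -1.1026
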